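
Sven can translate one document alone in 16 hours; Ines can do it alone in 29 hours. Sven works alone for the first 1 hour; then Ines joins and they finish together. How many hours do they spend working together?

In 1 hour Sven does 1/16 of the job, leaving 15/16.
Sven and Ines together work at 45/464 per hour, so finishing takes 15/16 ÷ 45/464 = 29/3 hours.

29/3 hours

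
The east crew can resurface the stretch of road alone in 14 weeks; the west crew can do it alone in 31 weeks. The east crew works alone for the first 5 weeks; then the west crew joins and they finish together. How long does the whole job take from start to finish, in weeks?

56/5 weeks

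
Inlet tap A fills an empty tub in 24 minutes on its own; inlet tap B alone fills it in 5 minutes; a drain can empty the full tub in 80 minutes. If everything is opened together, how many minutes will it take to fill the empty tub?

48/11 minutes

Net rate = 1/24 + 1/5 − 1/80 = (10 + 48 − 3)/240 = 55/240 = 11/48 per minute.
Filling time = 1 ÷ (11/48) = 48/11 minutes.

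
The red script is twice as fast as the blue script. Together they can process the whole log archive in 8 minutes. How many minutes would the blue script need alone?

24 minutes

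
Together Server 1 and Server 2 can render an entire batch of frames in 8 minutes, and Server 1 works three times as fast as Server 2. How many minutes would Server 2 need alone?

Let Server 2's rate be r; then Server 1's rate is 3r, so together (3 + 1)r = 4r = 1/8.
Thus r = 1/32 per minute.
Server 2 alone: 32 minutes; Server 1 alone: 32/3 minutes.

32 minutes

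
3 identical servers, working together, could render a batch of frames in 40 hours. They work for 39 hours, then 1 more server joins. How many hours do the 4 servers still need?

3/4 hours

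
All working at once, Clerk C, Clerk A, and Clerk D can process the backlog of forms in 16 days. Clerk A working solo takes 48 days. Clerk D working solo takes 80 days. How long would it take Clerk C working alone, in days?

240/7 days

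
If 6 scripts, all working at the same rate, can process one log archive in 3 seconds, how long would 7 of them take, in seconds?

Total work is 6·3 = 18 script-seconds.
With 7 scripts: 18/7 seconds.

18/7 seconds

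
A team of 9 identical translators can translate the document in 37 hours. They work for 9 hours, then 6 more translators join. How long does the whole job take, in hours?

One translator does 1/333 of the job per hour.
After 9 hours with 9 translators, 9/37 is done (28/37 left).
With 15 translators the rate is 15/333 = 5/111, so the rest takes 28/37 ÷ 5/111 = 84/5 hours.
Total = 9 + 84/5 = 129/5 hours.

129/5 hours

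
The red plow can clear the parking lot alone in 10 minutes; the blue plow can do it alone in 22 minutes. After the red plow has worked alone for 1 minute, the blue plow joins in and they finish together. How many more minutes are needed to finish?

99/16 minutes

In 1 minute the red plow does 1/10 of the job, leaving 9/10.
The red plow and the blue plow together work at 8/55 per minute, so finishing takes 9/10 ÷ 8/55 = 99/16 minutes.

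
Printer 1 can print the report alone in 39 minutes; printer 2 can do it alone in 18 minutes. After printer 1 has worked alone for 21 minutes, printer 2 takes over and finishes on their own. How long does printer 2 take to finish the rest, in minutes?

In 21 minutes printer 1 does 21/39 = 7/13 of the job, leaving 6/13.
Printer 2 works at 1/18 per minute, so finishing takes 6/13 ÷ 1/18 = 108/13 minutes.

108/13 minutes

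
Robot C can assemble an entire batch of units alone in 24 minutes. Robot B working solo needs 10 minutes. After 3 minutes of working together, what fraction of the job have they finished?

17/40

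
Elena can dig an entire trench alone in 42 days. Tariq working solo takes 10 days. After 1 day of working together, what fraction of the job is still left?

Combined rate: 1/42 + 1/10 = (5 + 21)/210 = 26/210 = 13/105 per day.
In 1 day they complete 1·13/105 = 13/105 of the job.
So 92/105 remains.

92/105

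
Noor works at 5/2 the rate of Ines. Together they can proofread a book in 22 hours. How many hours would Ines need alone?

Let Ines's rate be r; then Noor's rate is (5/2)r, so together (5/2 + 1)r = (7/2)r = 1/22.
Thus r = 1/77 per hour.
Ines alone: 77 hours; Noor alone: 154/5 hours.

77 hours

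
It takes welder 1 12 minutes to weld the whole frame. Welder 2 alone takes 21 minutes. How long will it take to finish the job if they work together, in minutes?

With two workers the combined time is the product over the sum: 12·21/(12+21) = 252/33 = 84/11 minutes.

84/11 minutes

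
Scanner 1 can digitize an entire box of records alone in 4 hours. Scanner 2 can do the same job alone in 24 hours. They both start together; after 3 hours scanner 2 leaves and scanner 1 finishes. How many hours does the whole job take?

7/2 hours

In the first 3 hours the combined rate is 7/24, so 7/8 of the job is done, leaving 1/8.
After scanner 2 leaves the rate is 1/4 per hour; the remaining 1/8 takes 1/2 hours.
Total = 3 + 1/2 = 7/2 hours.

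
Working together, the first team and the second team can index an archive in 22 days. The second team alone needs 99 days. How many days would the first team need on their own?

198/7 days

Combined rate is 1/22 per day.
Known contribution: 1/99 per day.
So the first team's rate is 1/22 − 1/99 = 7/198, meaning 198/7 days alone.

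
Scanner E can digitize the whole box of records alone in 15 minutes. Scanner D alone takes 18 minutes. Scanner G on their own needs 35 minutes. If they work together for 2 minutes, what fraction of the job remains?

44/63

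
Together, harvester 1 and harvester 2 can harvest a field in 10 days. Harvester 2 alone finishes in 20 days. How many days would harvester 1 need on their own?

Combined rate is 1/10 per day.
Known contribution: 1/20 per day.
So harvester 1's rate is 1/10 − 1/20 = 1/20, meaning 20 days alone.

20 days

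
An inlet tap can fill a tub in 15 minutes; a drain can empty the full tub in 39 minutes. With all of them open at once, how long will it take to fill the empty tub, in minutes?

Net rate = 1/15 − 1/39 = (13 − 5)/195 = 8/195 per minute.
Filling time = 1 ÷ (8/195) = 195/8 minutes.

195/8 minutes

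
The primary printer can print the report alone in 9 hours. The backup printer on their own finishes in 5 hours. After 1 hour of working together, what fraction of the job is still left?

31/45

Combined rate: 1/9 + 1/5 = (5 + 9)/45 = 14/45 per hour.
In 1 hour they complete 1·14/45 = 14/45 of the job.
So 31/45 remains.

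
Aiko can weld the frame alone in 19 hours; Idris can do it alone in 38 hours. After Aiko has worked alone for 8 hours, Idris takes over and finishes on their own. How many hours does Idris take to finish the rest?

In 8 hours Aiko does 8/19 of the job, leaving 11/19.
Idris works at 1/38 per hour, so finishing takes 11/19 ÷ 1/38 = 22 hours.

22 hours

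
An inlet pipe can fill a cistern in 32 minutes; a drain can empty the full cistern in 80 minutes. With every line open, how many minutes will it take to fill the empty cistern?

160/3 minutes

Net rate = 1/32 − 1/80 = (5 − 2)/160 = 3/160 per minute.
Filling time = 1 ÷ (3/160) = 160/3 minutes.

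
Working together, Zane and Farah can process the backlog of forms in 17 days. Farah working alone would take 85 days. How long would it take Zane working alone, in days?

Combined rate is 1/17 per day.
Known contribution: 1/85 per day.
So Zane's rate is 1/17 − 1/85 = 4/85, meaning 85/4 days alone.

85/4 days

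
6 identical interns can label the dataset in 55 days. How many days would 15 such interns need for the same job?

Total work is 6·55 = 330 intern-days.
With 15 interns: 330/15 = 22 days.

22 days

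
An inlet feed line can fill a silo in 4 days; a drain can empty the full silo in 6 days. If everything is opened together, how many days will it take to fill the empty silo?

12 days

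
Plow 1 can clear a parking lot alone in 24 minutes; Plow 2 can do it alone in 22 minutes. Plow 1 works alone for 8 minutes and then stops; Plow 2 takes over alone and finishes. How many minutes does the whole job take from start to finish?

In 8 minutes Plow 1 does 8/24 = 1/3 of the job, leaving 2/3.
Plow 2 works at 1/22 per minute, so finishing takes 2/3 ÷ 1/22 = 44/3 minutes.
Total time = 8 + 44/3 = 68/3 minutes.

68/3 minutes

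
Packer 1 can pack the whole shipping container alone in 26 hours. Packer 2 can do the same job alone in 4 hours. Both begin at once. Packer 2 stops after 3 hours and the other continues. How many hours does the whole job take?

In the first 3 hours the combined rate is 15/52, so 45/52 of the job is done, leaving 7/52.
After Packer 2 leaves the rate is 1/26 per hour; the remaining 7/52 takes 7/2 hours.
Total = 3 + 7/2 = 13/2 hours.

13/2 hours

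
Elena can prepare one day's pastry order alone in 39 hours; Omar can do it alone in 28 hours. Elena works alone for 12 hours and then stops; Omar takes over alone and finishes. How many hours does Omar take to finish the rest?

In 12 hours Elena does 12/39 = 4/13 of the job, leaving 9/13.
Omar works at 1/28 per hour, so finishing takes 9/13 ÷ 1/28 = 252/13 hours.

252/13 hours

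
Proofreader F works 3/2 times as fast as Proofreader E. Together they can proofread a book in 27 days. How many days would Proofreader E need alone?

Let Proofreader E's rate be r; then Proofreader F's rate is (3/2)r, so together (3/2 + 1)r = (5/2)r = 1/27.
Thus r = 2/135 per day.
Proofreader E alone: 135/2 days; Proofreader F alone: 45 days.

135/2 days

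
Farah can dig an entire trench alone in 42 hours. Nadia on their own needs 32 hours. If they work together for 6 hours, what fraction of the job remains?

Combined rate: 1/42 + 1/32 = (16 + 21)/672 = 37/672 per hour.
In 6 hours they complete 6·37/672 = 37/112 of the job.
So 75/112 remains.

75/112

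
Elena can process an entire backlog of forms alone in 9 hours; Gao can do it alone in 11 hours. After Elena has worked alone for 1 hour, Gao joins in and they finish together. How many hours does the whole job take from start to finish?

In 1 hour Elena does 1/9 of the job, leaving 8/9.
Elena and Gao together work at 20/99 per hour, so finishing takes 8/9 ÷ 20/99 = 22/5 hours.
Total time = 1 + 22/5 = 27/5 hours.

27/5 hours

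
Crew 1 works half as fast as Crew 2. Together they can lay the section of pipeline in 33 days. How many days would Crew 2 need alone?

99/2 days

Let Crew 2's rate be r; then Crew 1's rate is (1/2)r, so together (1/2 + 1)r = (3/2)r = 1/33.
Thus r = 2/99 per day.
Crew 2 alone: 99/2 days; Crew 1 alone: 99 days.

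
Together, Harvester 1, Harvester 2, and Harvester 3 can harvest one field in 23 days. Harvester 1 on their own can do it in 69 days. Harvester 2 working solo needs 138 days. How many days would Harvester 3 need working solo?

46 days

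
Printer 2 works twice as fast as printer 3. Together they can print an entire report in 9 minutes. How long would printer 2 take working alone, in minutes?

27/2 minutes

Let printer 3's rate be r; then printer 2's rate is 2r, so together (2 + 1)r = 3r = 1/9.
Thus r = 1/27 per minute.
Printer 3 alone: 27 minutes; printer 2 alone: 27/2 minutes.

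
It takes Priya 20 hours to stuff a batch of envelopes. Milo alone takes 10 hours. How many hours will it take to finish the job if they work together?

20/3 hours

With two workers the combined time is the product over the sum: 20·10/(20+10) = 200/30 = 20/3 hours.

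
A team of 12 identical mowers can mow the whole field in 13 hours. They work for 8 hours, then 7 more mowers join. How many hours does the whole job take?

212/19 hours

One mower does 1/156 of the job per hour.
After 8 hours with 12 mowers, 8/13 is done (5/13 left).
With 19 mowers the rate is 19/156, so the rest takes 5/13 ÷ 19/156 = 60/19 hours.
Total = 8 + 60/19 = 212/19 hours.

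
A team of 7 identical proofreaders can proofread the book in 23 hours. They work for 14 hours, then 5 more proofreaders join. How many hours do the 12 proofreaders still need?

21/4 hours

One proofreader does 1/161 of the job per hour.
After 14 hours with 7 proofreaders, 14/23 is done (9/23 left).
With 12 proofreaders the rate is 12/161, so the rest takes 9/23 ÷ 12/161 = 21/4 hours.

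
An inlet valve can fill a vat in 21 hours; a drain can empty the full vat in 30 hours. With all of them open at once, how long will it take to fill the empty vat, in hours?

70 hours

Net rate = 1/21 − 1/30 = (10 − 7)/210 = 3/210 = 1/70 per hour.
Filling time = 1 ÷ (1/70) = 70 hours.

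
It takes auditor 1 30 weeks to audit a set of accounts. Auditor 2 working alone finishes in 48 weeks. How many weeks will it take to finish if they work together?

240/13 weeks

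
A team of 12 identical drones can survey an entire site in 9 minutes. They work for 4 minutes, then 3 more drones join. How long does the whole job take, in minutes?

One drone does 1/108 of the job per minute.
After 4 minutes with 12 drones, 4/9 is done (5/9 left).
With 15 drones the rate is 15/108 = 5/36, so the rest takes 5/9 ÷ 5/36 = 4 minutes.
Total = 4 + 4 = 8 minutes.

8 minutes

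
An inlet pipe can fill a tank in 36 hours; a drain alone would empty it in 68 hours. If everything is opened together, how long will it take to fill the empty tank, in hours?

Net rate = 1/36 − 1/68 = (17 − 9)/612 = 8/612 = 2/153 per hour.
Filling time = 1 ÷ (2/153) = 153/2 hours.

153/2 hours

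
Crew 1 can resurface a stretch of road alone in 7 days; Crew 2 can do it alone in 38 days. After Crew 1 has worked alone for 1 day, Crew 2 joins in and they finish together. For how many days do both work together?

76/15 days

In 1 day Crew 1 does 1/7 of the job, leaving 6/7.
Crew 1 and Crew 2 together work at 45/266 per day, so finishing takes 6/7 ÷ 45/266 = 76/15 days.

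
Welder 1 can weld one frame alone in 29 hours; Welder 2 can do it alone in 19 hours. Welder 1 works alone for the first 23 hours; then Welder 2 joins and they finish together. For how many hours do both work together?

19/8 hours

In 23 hours Welder 1 does 23/29 of the job, leaving 6/29.
Welder 1 and Welder 2 together work at 48/551 per hour, so finishing takes 6/29 ÷ 48/551 = 19/8 hours.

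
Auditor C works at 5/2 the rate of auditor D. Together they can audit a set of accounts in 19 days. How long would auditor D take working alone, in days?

Let auditor D's rate be r; then auditor C's rate is (5/2)r, so together (5/2 + 1)r = (7/2)r = 1/19.
Thus r = 2/133 per day.
Auditor D alone: 133/2 days; auditor C alone: 133/5 days.

133/2 days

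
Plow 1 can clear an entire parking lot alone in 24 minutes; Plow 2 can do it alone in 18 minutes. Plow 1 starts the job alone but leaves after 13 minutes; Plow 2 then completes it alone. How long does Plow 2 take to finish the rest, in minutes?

33/4 minutes

In 13 minutes Plow 1 does 13/24 of the job, leaving 11/24.
Plow 2 works at 1/18 per minute, so finishing takes 11/24 ÷ 1/18 = 33/4 minutes.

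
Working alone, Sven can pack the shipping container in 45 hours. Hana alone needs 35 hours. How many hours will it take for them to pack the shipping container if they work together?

315/16 hours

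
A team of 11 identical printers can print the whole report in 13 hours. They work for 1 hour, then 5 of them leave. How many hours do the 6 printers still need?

One printer does 1/143 of the job per hour.
After 1 hour with 11 printers, 1/13 is done (12/13 left).
With 6 printers the rate is 6/143, so the rest takes 12/13 ÷ 6/143 = 22 hours.

22 hours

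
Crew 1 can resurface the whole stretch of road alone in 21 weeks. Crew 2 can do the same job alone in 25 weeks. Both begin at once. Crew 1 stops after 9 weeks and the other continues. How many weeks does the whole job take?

In the first 9 weeks the combined rate is 46/525, so 138/175 of the job is done, leaving 37/175.
After Crew 1 leaves the rate is 1/25 per week; the remaining 37/175 takes 37/7 weeks.
Total = 9 + 37/7 = 100/7 weeks.

100/7 weeks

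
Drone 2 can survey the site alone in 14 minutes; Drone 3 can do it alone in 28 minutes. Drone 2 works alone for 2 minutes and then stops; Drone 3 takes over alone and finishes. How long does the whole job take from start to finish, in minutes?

26 minutes

In 2 minutes Drone 2 does 2/14 = 1/7 of the job, leaving 6/7.
Drone 3 works at 1/28 per minute, so finishing takes 6/7 ÷ 1/28 = 24 minutes.
Total time = 2 + 24 = 26 minutes.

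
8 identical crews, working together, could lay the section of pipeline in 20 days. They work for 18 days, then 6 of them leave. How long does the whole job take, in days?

One crew does 1/160 of the job per day.
After 18 days with 8 crews, 9/10 is done (1/10 left).
With 2 crews the rate is 2/160 = 1/80, so the rest takes 1/10 ÷ 1/80 = 8 days.
Total = 18 + 8 = 26 days.

26 days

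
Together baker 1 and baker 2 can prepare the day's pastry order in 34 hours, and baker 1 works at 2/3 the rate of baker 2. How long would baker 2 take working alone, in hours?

170/3 hours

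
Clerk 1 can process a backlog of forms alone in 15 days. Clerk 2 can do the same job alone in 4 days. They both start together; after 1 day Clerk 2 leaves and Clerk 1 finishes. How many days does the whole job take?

In the first 1 day the combined rate is 19/60, so 19/60 of the job is done, leaving 41/60.
After Clerk 2 leaves the rate is 1/15 per day; the remaining 41/60 takes 41/4 days.
Total = 1 + 41/4 = 45/4 days.

45/4 days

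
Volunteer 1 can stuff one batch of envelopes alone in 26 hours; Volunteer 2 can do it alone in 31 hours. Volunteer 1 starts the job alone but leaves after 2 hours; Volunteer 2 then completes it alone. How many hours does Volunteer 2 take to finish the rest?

372/13 hours

In 2 hours Volunteer 1 does 2/26 = 1/13 of the job, leaving 12/13.
Volunteer 2 works at 1/31 per hour, so finishing takes 12/13 ÷ 1/31 = 372/13 hours.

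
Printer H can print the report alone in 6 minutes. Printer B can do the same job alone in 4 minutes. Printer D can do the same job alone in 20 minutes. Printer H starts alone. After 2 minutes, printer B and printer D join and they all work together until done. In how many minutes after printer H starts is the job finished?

In the first 2 minutes printer H alone does 2/6 = 1/3 of the job, leaving 2/3.
Once everyone is working, combined rate: 1/6 + 1/4 + 1/20 = (10 + 15 + 3)/60 = 28/60 = 7/15 per minute.
Remaining 2/3 at 7/15 per minute takes 10/7 minutes.
Total from the start = 2 + 10/7 = 24/7 minutes.

24/7 minutes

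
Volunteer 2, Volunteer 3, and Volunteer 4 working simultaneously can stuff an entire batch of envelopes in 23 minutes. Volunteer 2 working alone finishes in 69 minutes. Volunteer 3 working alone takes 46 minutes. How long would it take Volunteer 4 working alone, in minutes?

Combined rate is 1/23 per minute.
Known contribution: 1/69 + 1/46 = (2 + 3)/138 = 5/138 per minute.
So Volunteer 4's rate is 1/23 − 5/138 = 1/138, meaning 138 minutes alone.

138 minutes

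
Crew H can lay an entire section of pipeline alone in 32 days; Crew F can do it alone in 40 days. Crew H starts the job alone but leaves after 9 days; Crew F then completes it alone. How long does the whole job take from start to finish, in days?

151/4 days

In 9 days Crew H does 9/32 of the job, leaving 23/32.
Crew F works at 1/40 per day, so finishing takes 23/32 ÷ 1/40 = 115/4 days.
Total time = 9 + 115/4 = 151/4 days.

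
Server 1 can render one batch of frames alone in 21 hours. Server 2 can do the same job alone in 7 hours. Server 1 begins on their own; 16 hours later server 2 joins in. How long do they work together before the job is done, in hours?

5/4 hours

In the first 16 hours server 1 alone does 16/21 of the job, leaving 5/21.
Once everyone is working, combined rate: 1/21 + 1/7 = (1 + 3)/21 = 4/21 per hour.
Remaining 5/21 at 4/21 per hour takes 5/4 hours.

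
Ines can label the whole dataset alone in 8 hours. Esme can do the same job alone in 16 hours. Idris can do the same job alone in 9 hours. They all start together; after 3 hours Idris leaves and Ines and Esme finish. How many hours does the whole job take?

32/9 hours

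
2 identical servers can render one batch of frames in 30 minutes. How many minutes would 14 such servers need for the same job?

Total work is 2·30 = 60 server-minutes.
With 14 servers: 60/14 = 30/7 minutes.

30/7 minutes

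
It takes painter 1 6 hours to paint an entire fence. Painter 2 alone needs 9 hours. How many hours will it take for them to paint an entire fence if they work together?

With two workers the combined time is the product over the sum: 6·9/(6+9) = 54/15 = 18/5 hours.

18/5 hours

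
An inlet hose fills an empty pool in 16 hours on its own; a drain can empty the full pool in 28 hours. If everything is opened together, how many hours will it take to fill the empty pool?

112/3 hours

Net rate = 1/16 − 1/28 = (7 − 4)/112 = 3/112 per hour.
Filling time = 1 ÷ (3/112) = 112/3 hours.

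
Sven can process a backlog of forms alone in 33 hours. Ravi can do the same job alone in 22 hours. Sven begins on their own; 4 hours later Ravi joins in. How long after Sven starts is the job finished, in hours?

In the first 4 hours Sven alone does 4/33 of the job, leaving 29/33.
Once everyone is working, combined rate: 1/33 + 1/22 = (2 + 3)/66 = 5/66 per hour.
Remaining 29/33 at 5/66 per hour takes 58/5 hours.
Total from the start = 4 + 58/5 = 78/5 hours.

78/5 hours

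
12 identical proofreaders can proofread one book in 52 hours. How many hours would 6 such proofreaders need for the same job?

Total work is 12·52 = 624 proofreader-hours.
With 6 proofreaders: 624/6 = 104 hours.

104 hours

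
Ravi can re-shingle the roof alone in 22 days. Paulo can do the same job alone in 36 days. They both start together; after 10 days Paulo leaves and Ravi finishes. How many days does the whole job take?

In the first 10 days the combined rate is 29/396, so 145/198 of the job is done, leaving 53/198.
After Paulo leaves the rate is 1/22 per day; the remaining 53/198 takes 53/9 days.
Total = 10 + 53/9 = 143/9 days.

143/9 days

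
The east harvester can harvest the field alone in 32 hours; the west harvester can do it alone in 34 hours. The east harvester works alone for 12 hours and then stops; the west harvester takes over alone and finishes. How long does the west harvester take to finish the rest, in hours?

85/4 hours

In 12 hours the east harvester does 12/32 = 3/8 of the job, leaving 5/8.
The west harvester works at 1/34 per hour, so finishing takes 5/8 ÷ 1/34 = 85/4 hours.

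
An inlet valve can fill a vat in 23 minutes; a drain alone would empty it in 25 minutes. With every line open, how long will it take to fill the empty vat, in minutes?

575/2 minutes

Net rate = 1/23 − 1/25 = (25 − 23)/575 = 2/575 per minute.
Filling time = 1 ÷ (2/575) = 575/2 minutes.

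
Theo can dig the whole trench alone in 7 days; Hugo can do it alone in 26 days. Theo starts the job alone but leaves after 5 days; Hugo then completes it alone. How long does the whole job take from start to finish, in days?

In 5 days Theo does 5/7 of the job, leaving 2/7.
Hugo works at 1/26 per day, so finishing takes 2/7 ÷ 1/26 = 52/7 days.
Total time = 5 + 52/7 = 87/7 days.

87/7 days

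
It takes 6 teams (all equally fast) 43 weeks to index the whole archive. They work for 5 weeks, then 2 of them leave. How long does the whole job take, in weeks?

One team does 1/258 of the job per week.
After 5 weeks with 6 teams, 5/43 is done (38/43 left).
With 4 teams the rate is 4/258 = 2/129, so the rest takes 38/43 ÷ 2/129 = 57 weeks.
Total = 5 + 57 = 62 weeks.

62 weeks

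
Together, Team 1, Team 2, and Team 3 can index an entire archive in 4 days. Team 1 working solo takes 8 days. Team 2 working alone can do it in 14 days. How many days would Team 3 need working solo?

56/3 days

Combined rate is 1/4 per day.
Known contribution: 1/8 + 1/14 = (7 + 4)/56 = 11/56 per day.
So Team 3's rate is 1/4 − 11/56 = 3/56, meaning 56/3 days alone.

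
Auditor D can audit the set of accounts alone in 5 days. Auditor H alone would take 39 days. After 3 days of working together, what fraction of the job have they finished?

44/65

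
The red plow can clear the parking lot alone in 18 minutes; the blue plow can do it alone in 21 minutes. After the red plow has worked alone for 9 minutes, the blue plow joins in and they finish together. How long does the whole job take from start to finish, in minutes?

In 9 minutes the red plow does 9/18 = 1/2 of the job, leaving 1/2.
The red plow and the blue plow together work at 13/126 per minute, so finishing takes 1/2 ÷ 13/126 = 63/13 minutes.
Total time = 9 + 63/13 = 180/13 minutes.

180/13 minutes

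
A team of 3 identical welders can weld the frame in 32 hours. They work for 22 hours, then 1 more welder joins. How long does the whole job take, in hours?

One welder does 1/96 of the job per hour.
After 22 hours with 3 welders, 11/16 is done (5/16 left).
With 4 welders the rate is 4/96 = 1/24, so the rest takes 5/16 ÷ 1/24 = 15/2 hours.
Total = 22 + 15/2 = 59/2 hours.

59/2 hours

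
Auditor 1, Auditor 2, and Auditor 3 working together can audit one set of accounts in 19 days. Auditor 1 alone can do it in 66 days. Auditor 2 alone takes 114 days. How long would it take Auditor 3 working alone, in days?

Combined rate is 1/19 per day.
Known contribution: 1/66 + 1/114 = (19 + 11)/1254 = 30/1254 = 5/209 per day.
So Auditor 3's rate is 1/19 − 5/209 = 6/209, meaning 209/6 days alone.

209/6 days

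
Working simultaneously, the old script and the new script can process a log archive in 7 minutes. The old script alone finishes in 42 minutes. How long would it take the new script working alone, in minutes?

42/5 minutes

Combined rate is 1/7 per minute.
Known contribution: 1/42 per minute.
So the new script's rate is 1/7 − 1/42 = 5/42, meaning 42/5 minutes alone.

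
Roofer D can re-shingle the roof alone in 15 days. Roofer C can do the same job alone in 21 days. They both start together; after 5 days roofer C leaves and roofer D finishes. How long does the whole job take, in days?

80/7 days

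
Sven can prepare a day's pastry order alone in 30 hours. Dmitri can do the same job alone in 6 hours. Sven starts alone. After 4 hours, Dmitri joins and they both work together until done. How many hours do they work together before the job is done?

In the first 4 hours Sven alone does 4/30 = 2/15 of the job, leaving 13/15.
Once everyone is working, combined rate: 1/30 + 1/6 = (1 + 5)/30 = 6/30 = 1/5 per hour.
Remaining 13/15 at 1/5 per hour takes 13/3 hours.

13/3 hours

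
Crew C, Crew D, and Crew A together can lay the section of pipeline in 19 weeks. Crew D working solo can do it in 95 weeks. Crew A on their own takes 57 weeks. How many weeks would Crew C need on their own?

285/7 weeks

Combined rate is 1/19 per week.
Known contribution: 1/95 + 1/57 = (3 + 5)/285 = 8/285 per week.
So Crew C's rate is 1/19 − 8/285 = 7/285, meaning 285/7 weeks alone.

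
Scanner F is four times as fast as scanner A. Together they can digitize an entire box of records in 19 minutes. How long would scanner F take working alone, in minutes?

95/4 minutes

Let scanner A's rate be r; then scanner F's rate is 4r, so together (4 + 1)r = 5r = 1/19.
Thus r = 1/95 per minute.
Scanner A alone: 95 minutes; scanner F alone: 95/4 minutes.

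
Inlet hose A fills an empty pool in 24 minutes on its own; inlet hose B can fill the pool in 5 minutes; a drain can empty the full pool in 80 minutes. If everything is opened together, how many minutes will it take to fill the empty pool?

Net rate = 1/24 + 1/5 − 1/80 = (10 + 48 − 3)/240 = 55/240 = 11/48 per minute.
Filling time = 1 ÷ (11/48) = 48/11 minutes.

48/11 minutes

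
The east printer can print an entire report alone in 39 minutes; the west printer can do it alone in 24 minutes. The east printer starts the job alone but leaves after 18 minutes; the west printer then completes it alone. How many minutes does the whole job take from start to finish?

In 18 minutes the east printer does 18/39 = 6/13 of the job, leaving 7/13.
The west printer works at 1/24 per minute, so finishing takes 7/13 ÷ 1/24 = 168/13 minutes.
Total time = 18 + 168/13 = 402/13 minutes.

402/13 minutes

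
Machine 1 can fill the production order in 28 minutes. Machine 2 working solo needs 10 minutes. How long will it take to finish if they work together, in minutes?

140/19 minutes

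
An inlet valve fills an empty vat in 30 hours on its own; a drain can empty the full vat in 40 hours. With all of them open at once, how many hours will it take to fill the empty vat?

Net rate = 1/30 − 1/40 = (4 − 3)/120 = 1/120 per hour.
Filling time = 1 ÷ (1/120) = 120 hours.

120 hours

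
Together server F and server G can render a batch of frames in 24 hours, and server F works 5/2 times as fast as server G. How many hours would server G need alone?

Let server G's rate be r; then server F's rate is (5/2)r, so together (5/2 + 1)r = (7/2)r = 1/24.
Thus r = 1/84 per hour.
Server G alone: 84 hours; server F alone: 168/5 hours.

84 hours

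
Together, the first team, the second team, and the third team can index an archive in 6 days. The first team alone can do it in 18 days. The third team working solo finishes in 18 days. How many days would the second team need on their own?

18 days

Combined rate is 1/6 per day.
Known contribution: 1/18 + 1/18 = (1 + 1)/18 = 2/18 = 1/9 per day.
So the second team's rate is 1/6 − 1/9 = 1/18, meaning 18 days alone.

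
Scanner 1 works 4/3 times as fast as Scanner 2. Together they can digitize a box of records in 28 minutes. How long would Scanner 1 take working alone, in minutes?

Let Scanner 2's rate be r; then Scanner 1's rate is (4/3)r, so together (4/3 + 1)r = (7/3)r = 1/28.
Thus r = 3/196 per minute.
Scanner 2 alone: 196/3 minutes; Scanner 1 alone: 49 minutes.

49 minutes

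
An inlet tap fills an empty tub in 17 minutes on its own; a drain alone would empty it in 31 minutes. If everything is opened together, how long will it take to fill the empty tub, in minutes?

527/14 minutes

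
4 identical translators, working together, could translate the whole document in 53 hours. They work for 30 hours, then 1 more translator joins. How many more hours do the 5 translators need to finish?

One translator does 1/212 of the job per hour.
After 30 hours with 4 translators, 30/53 is done (23/53 left).
With 5 translators the rate is 5/212, so the rest takes 23/53 ÷ 5/212 = 92/5 hours.

92/5 hours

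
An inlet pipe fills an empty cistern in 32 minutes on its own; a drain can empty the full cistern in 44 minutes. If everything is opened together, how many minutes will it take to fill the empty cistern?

352/3 minutes

Net rate = 1/32 − 1/44 = (11 − 8)/352 = 3/352 per minute.
Filling time = 1 ÷ (3/352) = 352/3 minutes.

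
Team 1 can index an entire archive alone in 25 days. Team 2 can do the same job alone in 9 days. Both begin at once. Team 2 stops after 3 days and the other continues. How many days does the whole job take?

50/3 days

In the first 3 days the combined rate is 34/225, so 34/75 of the job is done, leaving 41/75.
After Team 2 leaves the rate is 1/25 per day; the remaining 41/75 takes 41/3 days.
Total = 3 + 41/3 = 50/3 days.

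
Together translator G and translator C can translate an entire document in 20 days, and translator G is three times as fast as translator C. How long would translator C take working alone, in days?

80 days

Let translator C's rate be r; then translator G's rate is 3r, so together (3 + 1)r = 4r = 1/20.
Thus r = 1/80 per day.
Translator C alone: 80 days; translator G alone: 80/3 days.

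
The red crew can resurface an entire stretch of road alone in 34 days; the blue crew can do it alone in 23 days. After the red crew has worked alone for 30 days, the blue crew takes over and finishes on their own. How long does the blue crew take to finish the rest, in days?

46/17 days

In 30 days the red crew does 30/34 = 15/17 of the job, leaving 2/17.
The blue crew works at 1/23 per day, so finishing takes 2/17 ÷ 1/23 = 46/17 days.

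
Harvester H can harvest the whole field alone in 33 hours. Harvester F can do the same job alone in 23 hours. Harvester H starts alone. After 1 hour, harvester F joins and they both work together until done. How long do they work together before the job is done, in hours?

In the first 1 hour harvester H alone does 1/33 of the job, leaving 32/33.
Once everyone is working, combined rate: 1/33 + 1/23 = (23 + 33)/759 = 56/759 per hour.
Remaining 32/33 at 56/759 per hour takes 92/7 hours.

92/7 hours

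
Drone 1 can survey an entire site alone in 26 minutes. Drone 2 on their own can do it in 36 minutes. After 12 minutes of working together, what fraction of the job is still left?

Combined rate: 1/26 + 1/36 = (18 + 13)/468 = 31/468 per minute.
In 12 minutes they complete 12·31/468 = 31/39 of the job.
So 8/39 remains.

8/39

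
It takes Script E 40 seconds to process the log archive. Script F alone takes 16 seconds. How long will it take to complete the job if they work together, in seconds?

80/7 seconds

Combined rate: 1/40 + 1/16 = (2 + 5)/80 = 7/80 per second.
Time = 1 ÷ (7/80) = 80/7 seconds.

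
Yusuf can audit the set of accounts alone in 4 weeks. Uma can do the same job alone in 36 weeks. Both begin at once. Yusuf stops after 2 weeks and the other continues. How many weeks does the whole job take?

In the first 2 weeks the combined rate is 5/18, so 5/9 of the job is done, leaving 4/9.
After Yusuf leaves the rate is 1/36 per week; the remaining 4/9 takes 16 weeks.
Total = 2 + 16 = 18 weeks.

18 weeks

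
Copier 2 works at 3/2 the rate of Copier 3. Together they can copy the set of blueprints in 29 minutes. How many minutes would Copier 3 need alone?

145/2 minutes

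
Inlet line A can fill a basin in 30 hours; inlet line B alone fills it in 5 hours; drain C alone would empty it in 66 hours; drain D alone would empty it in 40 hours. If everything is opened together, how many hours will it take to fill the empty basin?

Net rate = 1/30 + 1/5 − 1/66 − 1/40 = (44 + 264 − 20 − 33)/1320 = 255/1320 = 17/88 per hour.
Filling time = 1 ÷ (17/88) = 88/17 hours.

88/17 hours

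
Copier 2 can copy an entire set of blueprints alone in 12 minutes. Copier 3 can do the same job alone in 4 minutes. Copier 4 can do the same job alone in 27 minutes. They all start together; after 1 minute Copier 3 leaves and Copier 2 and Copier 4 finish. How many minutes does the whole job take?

81/13 minutes

In the first 1 minute the combined rate is 10/27, so 10/27 of the job is done, leaving 17/27.
After Copier 3 leaves the rate is 13/108 per minute; the remaining 17/27 takes 68/13 minutes.
Total = 1 + 68/13 = 81/13 minutes.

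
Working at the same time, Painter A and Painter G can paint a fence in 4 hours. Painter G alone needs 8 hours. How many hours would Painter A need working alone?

8 hours

Combined rate is 1/4 per hour.
Known contribution: 1/8 per hour.
So Painter A's rate is 1/4 − 1/8 = 1/8, meaning 8 hours alone.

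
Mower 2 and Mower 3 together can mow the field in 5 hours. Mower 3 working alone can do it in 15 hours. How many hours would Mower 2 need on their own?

Combined rate is 1/5 per hour.
Known contribution: 1/15 per hour.
So Mower 2's rate is 1/5 − 1/15 = 2/15, meaning 15/2 hours alone.

15/2 hours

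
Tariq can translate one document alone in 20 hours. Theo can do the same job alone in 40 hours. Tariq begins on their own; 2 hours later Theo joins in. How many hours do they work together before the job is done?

12 hours

In the first 2 hours Tariq alone does 2/20 = 1/10 of the job, leaving 9/10.
Once everyone is working, combined rate: 1/20 + 1/40 = (2 + 1)/40 = 3/40 per hour.
Remaining 9/10 at 3/40 per hour takes 12 hours.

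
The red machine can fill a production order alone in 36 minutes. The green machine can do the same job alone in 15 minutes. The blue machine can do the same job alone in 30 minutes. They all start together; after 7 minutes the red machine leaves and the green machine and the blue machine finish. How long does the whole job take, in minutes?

145/18 minutes

In the first 7 minutes the combined rate is 23/180, so 161/180 of the job is done, leaving 19/180.
After the red machine leaves the rate is 1/10 per minute; the remaining 19/180 takes 19/18 minutes.
Total = 7 + 19/18 = 145/18 minutes.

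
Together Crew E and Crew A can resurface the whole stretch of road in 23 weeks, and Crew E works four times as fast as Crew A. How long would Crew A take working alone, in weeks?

115 weeks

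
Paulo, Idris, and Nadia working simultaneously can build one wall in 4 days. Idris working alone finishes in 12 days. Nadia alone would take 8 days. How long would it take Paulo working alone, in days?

Combined rate is 1/4 per day.
Known contribution: 1/12 + 1/8 = (2 + 3)/24 = 5/24 per day.
So Paulo's rate is 1/4 − 5/24 = 1/24, meaning 24 days alone.

24 days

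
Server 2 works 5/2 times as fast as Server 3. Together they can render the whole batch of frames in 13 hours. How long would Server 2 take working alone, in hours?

91/5 hours

Let Server 3's rate be r; then Server 2's rate is (5/2)r, so together (5/2 + 1)r = (7/2)r = 1/13.
Thus r = 2/91 per hour.
Server 3 alone: 91/2 hours; Server 2 alone: 91/5 hours.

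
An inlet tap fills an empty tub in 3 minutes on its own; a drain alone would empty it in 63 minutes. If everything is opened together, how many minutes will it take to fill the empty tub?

Net rate = 1/3 − 1/63 = (21 − 1)/63 = 20/63 per minute.
Filling time = 1 ÷ (20/63) = 63/20 minutes.

63/20 minutes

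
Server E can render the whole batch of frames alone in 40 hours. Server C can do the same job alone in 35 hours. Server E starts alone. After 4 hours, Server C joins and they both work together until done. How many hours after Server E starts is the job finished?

104/5 hours

In the first 4 hours Server E alone does 4/40 = 1/10 of the job, leaving 9/10.
Once everyone is working, combined rate: 1/40 + 1/35 = (7 + 8)/280 = 15/280 = 3/56 per hour.
Remaining 9/10 at 3/56 per hour takes 84/5 hours.
Total from the start = 4 + 84/5 = 104/5 hours.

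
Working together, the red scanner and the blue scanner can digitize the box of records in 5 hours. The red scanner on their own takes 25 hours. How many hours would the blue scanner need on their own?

25/4 hours

Combined rate is 1/5 per hour.
Known contribution: 1/25 per hour.
So the blue scanner's rate is 1/5 − 1/25 = 4/25, meaning 25/4 hours alone.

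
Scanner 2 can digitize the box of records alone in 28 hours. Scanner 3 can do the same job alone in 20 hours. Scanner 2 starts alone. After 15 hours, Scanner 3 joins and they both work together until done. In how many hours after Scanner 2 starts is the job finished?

245/12 hours

In the first 15 hours Scanner 2 alone does 15/28 of the job, leaving 13/28.
Once everyone is working, combined rate: 1/28 + 1/20 = (5 + 7)/140 = 12/140 = 3/35 per hour.
Remaining 13/28 at 3/35 per hour takes 65/12 hours.
Total from the start = 15 + 65/12 = 245/12 hours.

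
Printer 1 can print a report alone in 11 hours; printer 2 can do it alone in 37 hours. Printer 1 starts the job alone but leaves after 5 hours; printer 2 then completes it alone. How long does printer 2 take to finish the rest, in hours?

In 5 hours printer 1 does 5/11 of the job, leaving 6/11.
Printer 2 works at 1/37 per hour, so finishing takes 6/11 ÷ 1/37 = 222/11 hours.

222/11 hours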